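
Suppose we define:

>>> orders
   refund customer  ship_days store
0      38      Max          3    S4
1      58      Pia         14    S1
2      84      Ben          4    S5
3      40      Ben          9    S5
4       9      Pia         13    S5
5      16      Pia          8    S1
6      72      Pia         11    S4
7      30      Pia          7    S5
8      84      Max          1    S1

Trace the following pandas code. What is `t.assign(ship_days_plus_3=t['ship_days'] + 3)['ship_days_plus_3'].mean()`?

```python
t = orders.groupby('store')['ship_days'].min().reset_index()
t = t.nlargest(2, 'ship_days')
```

6.5

group by store, min of ship_days:
store
S1    1
S4    3
S5    4
Name: ship_days, dtype: int64
reset_index():
  store  ship_days
0    S1          1
1    S4          3
2    S5          4
take 2 rows with largest ship_days:
  store  ship_days
2    S5          4
1    S4          3
add column ship_days_plus_3 = t['ship_days'] + 3:
  store  ship_days  ship_days_plus_3
2    S5          4                 7
1    S4          3                 6
Reading off the mean of column 'ship_days_plus_3', we get 6.5.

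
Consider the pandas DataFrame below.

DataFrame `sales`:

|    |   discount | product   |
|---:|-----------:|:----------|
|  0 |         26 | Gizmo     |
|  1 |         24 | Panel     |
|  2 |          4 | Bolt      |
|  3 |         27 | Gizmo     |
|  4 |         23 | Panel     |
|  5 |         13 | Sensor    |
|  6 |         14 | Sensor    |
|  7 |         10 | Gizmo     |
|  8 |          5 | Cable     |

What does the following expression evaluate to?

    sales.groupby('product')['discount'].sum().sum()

146

group by product, sum of discount:
product
Bolt       4
Cable      5
Gizmo     63
Panel     47
Sensor    27
Name: discount, dtype: int64
sum of the resulting series → 146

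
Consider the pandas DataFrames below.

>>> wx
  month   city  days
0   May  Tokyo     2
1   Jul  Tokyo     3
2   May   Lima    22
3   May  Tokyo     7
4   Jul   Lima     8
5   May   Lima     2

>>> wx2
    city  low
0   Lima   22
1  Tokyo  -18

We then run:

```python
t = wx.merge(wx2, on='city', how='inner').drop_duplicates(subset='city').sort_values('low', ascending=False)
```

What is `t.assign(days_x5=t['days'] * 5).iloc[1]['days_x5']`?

merge on 'city' (how='inner') → 6 rows:
  month   city  days  low
0   May  Tokyo     2  -18
1   Jul  Tokyo     3  -18
2   May   Lima    22   22
3   May  Tokyo     7  -18
4   Jul   Lima     8   22
5   May   Lima     2   22
drop duplicate city (keep=first):
  month   city  days  low
0   May  Tokyo     2  -18
2   May   Lima    22   22
sort by low descending:
  month   city  days  low
2   May   Lima    22   22
0   May  Tokyo     2  -18
add column days_x5 = t['days'] * 5:
  month   city  days  low  days_x5
2   May   Lima    22   22      110
0   May  Tokyo     2  -18       10
Reading off the value at position 1, column 'days_x5', we get 10.

10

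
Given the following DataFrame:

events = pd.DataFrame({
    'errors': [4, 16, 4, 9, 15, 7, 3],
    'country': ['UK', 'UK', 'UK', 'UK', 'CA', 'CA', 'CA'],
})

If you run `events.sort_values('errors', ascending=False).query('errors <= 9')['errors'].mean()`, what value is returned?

sort by errors descending:
   errors country
1      16      UK
4      15      CA
3       9      UK
5       7      CA
0       4      UK
2       4      UK
6       3      CA
filter rows where errors <= 9:
   errors country
3       9      UK
5       7      CA
0       4      UK
2       4      UK
6       3      CA
Reading off the mean of column 'errors', we get 5.4.

5.4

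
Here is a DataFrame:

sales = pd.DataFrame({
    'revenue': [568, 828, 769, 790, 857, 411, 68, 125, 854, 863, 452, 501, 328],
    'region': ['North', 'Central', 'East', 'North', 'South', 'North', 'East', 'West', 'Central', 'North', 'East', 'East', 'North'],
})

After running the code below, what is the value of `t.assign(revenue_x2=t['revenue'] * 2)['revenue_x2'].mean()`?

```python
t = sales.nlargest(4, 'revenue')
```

take 4 rows with largest revenue:
   revenue   region
9      863    North
4      857    South
8      854  Central
1      828  Central
add column revenue_x2 = t['revenue'] * 2:
   revenue   region  revenue_x2
9      863    North        1726
4      857    South        1714
8      854  Central        1708
1      828  Central        1656
Hence 1701.0.

1701.0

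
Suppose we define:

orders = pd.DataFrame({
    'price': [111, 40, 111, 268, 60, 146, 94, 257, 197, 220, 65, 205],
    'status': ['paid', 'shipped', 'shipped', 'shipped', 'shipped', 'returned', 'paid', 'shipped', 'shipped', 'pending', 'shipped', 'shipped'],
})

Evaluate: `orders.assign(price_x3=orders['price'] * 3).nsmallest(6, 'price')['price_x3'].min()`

120

add column price_x3 = orders['price'] * 3:
    price    status  price_x3
0     111      paid       333
1      40   shipped       120
2     111   shipped       333
3     268   shipped       804
4      60   shipped       180
5     146  returned       438
6      94      paid       282
7     257   shipped       771
8     197   shipped       591
9     220   pending       660
10     65   shipped       195
11    205   shipped       615
take 6 rows with smallest price:
    price   status  price_x3
1      40  shipped       120
4      60  shipped       180
10     65  shipped       195
6      94     paid       282
0     111     paid       333
2     111  shipped       333
Then the min of column 'price_x3': 120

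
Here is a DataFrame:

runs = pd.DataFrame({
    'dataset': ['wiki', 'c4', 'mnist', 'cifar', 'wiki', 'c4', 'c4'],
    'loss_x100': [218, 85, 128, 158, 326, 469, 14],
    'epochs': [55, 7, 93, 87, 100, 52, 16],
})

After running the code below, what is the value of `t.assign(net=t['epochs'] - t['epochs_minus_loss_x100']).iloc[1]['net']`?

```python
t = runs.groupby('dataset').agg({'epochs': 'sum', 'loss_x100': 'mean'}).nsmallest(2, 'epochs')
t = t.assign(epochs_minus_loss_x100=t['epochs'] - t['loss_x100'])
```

group by dataset: sum(epochs), mean(loss_x100):
         epochs   loss_x100
dataset                    
c4           75  189.333333
cifar        87  158.000000
mnist        93  128.000000
wiki        155  272.000000
take 2 rows with smallest epochs:
         epochs   loss_x100
dataset                    
c4           75  189.333333
cifar        87  158.000000
add column epochs_minus_loss_x100 = t['epochs'] - t['loss_x100']:
         epochs   loss_x100  epochs_minus_loss_x100
dataset                                            
c4           75  189.333333             -114.333333
cifar        87  158.000000              -71.000000
add column net = t['epochs'] - t['epochs_minus_loss_x100']:
         epochs   loss_x100  epochs_minus_loss_x100         net
dataset                                                        
c4           75  189.333333             -114.333333  189.333333
cifar        87  158.000000              -71.000000  158.000000
The value at position 1, column 'net' is 158.0.

158.0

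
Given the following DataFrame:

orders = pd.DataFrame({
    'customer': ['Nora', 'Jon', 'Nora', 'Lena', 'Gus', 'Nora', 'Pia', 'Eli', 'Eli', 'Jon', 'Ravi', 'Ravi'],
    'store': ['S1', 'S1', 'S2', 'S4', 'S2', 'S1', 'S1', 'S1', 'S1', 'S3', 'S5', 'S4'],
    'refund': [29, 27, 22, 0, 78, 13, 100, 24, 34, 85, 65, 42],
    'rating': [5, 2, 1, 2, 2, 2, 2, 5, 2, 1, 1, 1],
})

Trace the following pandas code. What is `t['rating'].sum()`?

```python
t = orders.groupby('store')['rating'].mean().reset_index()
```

group by store, mean of rating:
store
S1    3.0
S2    1.5
S3    1.0
S4    1.5
S5    1.0
Name: rating, dtype: float64
reset_index():
  store  rating
0    S1     3.0
1    S2     1.5
2    S3     1.0
3    S4     1.5
4    S5     1.0

8.0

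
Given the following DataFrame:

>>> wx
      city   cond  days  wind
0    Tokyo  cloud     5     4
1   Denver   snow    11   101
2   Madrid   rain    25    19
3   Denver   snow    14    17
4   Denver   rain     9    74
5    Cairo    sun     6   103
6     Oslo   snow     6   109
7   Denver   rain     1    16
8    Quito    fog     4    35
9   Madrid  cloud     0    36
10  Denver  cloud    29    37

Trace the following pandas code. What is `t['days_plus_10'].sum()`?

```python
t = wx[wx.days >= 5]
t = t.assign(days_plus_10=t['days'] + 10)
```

185

filter rows where days >= 5:
      city   cond  days  wind
0    Tokyo  cloud     5     4
1   Denver   snow    11   101
2   Madrid   rain    25    19
3   Denver   snow    14    17
4   Denver   rain     9    74
5    Cairo    sun     6   103
6     Oslo   snow     6   109
10  Denver  cloud    29    37
add column days_plus_10 = t['days'] + 10:
      city   cond  days  wind  days_plus_10
0    Tokyo  cloud     5     4            15
1   Denver   snow    11   101            21
2   Madrid   rain    25    19            35
3   Denver   snow    14    17            24
4   Denver   rain     9    74            19
5    Cairo    sun     6   103            16
6     Oslo   snow     6   109            16
10  Denver  cloud    29    37            39
Taking the sum of column 'days_plus_10' gives 185.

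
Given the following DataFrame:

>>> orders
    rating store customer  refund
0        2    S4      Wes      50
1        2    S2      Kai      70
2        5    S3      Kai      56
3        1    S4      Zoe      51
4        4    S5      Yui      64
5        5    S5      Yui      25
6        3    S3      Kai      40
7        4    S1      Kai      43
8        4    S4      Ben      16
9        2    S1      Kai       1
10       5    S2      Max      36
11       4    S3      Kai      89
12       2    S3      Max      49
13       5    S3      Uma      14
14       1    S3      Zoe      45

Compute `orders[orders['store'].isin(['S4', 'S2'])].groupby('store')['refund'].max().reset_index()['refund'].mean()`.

60.5

filter rows where store in ['S4', 'S2']:
    rating store customer  refund
0        2    S4      Wes      50
1        2    S2      Kai      70
3        1    S4      Zoe      51
8        4    S4      Ben      16
10       5    S2      Max      36
group by store, max of refund:
store
S2    70
S4    51
Name: refund, dtype: int64
reset_index():
  store  refund
0    S2      70
1    S4      51
mean of column 'refund' → 60.5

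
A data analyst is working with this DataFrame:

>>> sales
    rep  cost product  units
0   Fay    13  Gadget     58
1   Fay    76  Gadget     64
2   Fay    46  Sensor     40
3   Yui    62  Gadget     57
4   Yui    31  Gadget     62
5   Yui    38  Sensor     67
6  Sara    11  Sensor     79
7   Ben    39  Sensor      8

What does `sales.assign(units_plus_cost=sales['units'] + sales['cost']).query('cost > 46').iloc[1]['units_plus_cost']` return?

add column units_plus_cost = sales['units'] + sales['cost']:
    rep  cost product  units  units_plus_cost
0   Fay    13  Gadget     58               71
1   Fay    76  Gadget     64              140
2   Fay    46  Sensor     40               86
3   Yui    62  Gadget     57              119
4   Yui    31  Gadget     62               93
5   Yui    38  Sensor     67              105
6  Sara    11  Sensor     79               90
7   Ben    39  Sensor      8               47
filter rows where cost > 46:
   rep  cost product  units  units_plus_cost
1  Fay    76  Gadget     64              140
3  Yui    62  Gadget     57              119
So iloc[1]['units_plus_cost'] = 119.

119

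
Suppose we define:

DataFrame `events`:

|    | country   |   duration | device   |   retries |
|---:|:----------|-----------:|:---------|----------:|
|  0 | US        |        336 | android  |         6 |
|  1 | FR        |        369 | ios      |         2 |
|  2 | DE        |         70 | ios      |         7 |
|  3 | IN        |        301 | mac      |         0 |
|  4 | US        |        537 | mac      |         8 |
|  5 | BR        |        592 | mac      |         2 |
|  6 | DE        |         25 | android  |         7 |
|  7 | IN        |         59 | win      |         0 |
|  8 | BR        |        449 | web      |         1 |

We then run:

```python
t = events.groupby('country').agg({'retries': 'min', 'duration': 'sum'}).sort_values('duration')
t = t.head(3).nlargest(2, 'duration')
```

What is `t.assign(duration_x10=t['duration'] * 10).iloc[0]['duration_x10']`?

group by country: min(retries), sum(duration):
         retries  duration
country                   
BR             1      1041
DE             7        95
FR             2       369
IN             0       360
US             6       873
sort by duration:
         retries  duration
country                   
DE             7        95
IN             0       360
FR             2       369
US             6       873
BR             1      1041
take first 3 rows:
         retries  duration
country                   
DE             7        95
IN             0       360
FR             2       369
take 2 rows with largest duration:
         retries  duration
country                   
FR             2       369
IN             0       360
add column duration_x10 = t['duration'] * 10:
         retries  duration  duration_x10
country                                 
FR             2       369          3690
IN             0       360          3600
Then the value at position 0, column 'duration_x10': 3690

3690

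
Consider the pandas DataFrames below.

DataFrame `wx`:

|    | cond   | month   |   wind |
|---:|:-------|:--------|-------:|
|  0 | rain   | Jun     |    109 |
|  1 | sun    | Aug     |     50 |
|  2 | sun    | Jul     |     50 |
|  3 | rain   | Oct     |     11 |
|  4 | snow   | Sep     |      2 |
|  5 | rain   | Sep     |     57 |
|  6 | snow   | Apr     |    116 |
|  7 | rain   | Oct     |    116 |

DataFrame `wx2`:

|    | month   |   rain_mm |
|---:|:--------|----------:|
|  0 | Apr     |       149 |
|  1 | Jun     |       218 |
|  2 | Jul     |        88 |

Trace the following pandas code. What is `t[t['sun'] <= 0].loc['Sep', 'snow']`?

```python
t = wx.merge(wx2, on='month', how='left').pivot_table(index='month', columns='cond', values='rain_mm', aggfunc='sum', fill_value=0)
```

merge on 'month' (how='left') → 8 rows:
   cond month  wind  rain_mm
0  rain   Jun   109    218.0
1   sun   Aug    50      NaN
2   sun   Jul    50     88.0
3  rain   Oct    11      NaN
4  snow   Sep     2      NaN
5  rain   Sep    57      NaN
6  snow   Apr   116    149.0
7  rain   Oct   116      NaN
pivot: rows=month, cols=cond, sum(rain_mm):
cond    rain   snow   sun
month                    
Apr      0.0  149.0   0.0
Aug      0.0    0.0   0.0
Jul      0.0    0.0  88.0
Jun    218.0    0.0   0.0
Oct      0.0    0.0   0.0
Sep      0.0    0.0   0.0
filter rows where sun <= 0:
cond    rain   snow  sun
month                   
Apr      0.0  149.0  0.0
Aug      0.0    0.0  0.0
Jun    218.0    0.0  0.0
Oct      0.0    0.0  0.0
Sep      0.0    0.0  0.0
So loc['Sep', 'snow'] = 0.0.

0.0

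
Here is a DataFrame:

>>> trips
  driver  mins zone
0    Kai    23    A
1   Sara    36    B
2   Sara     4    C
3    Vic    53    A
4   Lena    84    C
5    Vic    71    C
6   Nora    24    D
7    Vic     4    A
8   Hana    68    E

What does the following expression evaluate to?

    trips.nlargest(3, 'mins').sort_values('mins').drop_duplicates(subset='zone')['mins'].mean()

69.5

take 3 rows with largest mins:
  driver  mins zone
4   Lena    84    C
5    Vic    71    C
8   Hana    68    E
sort by mins:
  driver  mins zone
8   Hana    68    E
5    Vic    71    C
4   Lena    84    C
drop duplicate zone (keep=first):
  driver  mins zone
8   Hana    68    E
5    Vic    71    C
Reading off the mean of column 'mins', we get 69.5.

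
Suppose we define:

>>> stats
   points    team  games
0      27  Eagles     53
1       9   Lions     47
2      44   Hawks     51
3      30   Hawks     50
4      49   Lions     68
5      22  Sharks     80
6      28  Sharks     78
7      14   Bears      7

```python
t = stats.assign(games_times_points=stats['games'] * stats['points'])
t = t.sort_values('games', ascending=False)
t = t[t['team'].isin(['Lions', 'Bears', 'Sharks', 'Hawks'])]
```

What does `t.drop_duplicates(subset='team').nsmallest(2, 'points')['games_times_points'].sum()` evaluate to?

1858

add column games_times_points = stats['games'] * stats['points']:
   points    team  games  games_times_points
0      27  Eagles     53                1431
1       9   Lions     47                 423
2      44   Hawks     51                2244
3      30   Hawks     50                1500
4      49   Lions     68                3332
5      22  Sharks     80                1760
6      28  Sharks     78                2184
7      14   Bears      7                  98
sort by games descending:
   points    team  games  games_times_points
5      22  Sharks     80                1760
6      28  Sharks     78                2184
4      49   Lions     68                3332
0      27  Eagles     53                1431
2      44   Hawks     51                2244
3      30   Hawks     50                1500
1       9   Lions     47                 423
7      14   Bears      7                  98
filter rows where team in ['Lions', 'Bears', 'Sharks', 'Hawks']:
   points    team  games  games_times_points
5      22  Sharks     80                1760
6      28  Sharks     78                2184
4      49   Lions     68                3332
2      44   Hawks     51                2244
3      30   Hawks     50                1500
1       9   Lions     47                 423
7      14   Bears      7                  98
drop duplicate team (keep=first):
   points    team  games  games_times_points
5      22  Sharks     80                1760
4      49   Lions     68                3332
2      44   Hawks     51                2244
7      14   Bears      7                  98
take 2 rows with smallest points:
   points    team  games  games_times_points
7      14   Bears      7                  98
5      22  Sharks     80                1760
Reading off the sum of column 'games_times_points', we get 1858.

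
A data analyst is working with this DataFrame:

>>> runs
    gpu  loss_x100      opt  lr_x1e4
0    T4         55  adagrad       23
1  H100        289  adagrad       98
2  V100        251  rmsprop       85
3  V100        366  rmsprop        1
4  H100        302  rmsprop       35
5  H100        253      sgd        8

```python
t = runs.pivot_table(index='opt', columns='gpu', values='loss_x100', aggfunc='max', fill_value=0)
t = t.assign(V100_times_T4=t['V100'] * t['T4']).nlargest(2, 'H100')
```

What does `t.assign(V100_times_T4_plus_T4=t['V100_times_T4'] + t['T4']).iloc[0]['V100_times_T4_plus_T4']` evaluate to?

pivot: rows=opt, cols=gpu, max(loss_x100):
gpu      H100  T4  V100
opt                    
adagrad   289  55     0
rmsprop   302   0   366
sgd       253   0     0
add column V100_times_T4 = t['V100'] * t['T4']:
gpu      H100  T4  V100  V100_times_T4
opt                                   
adagrad   289  55     0              0
rmsprop   302   0   366              0
sgd       253   0     0              0
take 2 rows with largest H100:
gpu      H100  T4  V100  V100_times_T4
opt                                   
rmsprop   302   0   366              0
adagrad   289  55     0              0
add column V100_times_T4_plus_T4 = t['V100_times_T4'] + t['T4']:
gpu      H100  T4  V100  V100_times_T4  V100_times_T4_plus_T4
opt                                                          
rmsprop   302   0   366              0                      0
adagrad   289  55     0              0                     55
So iloc[0]['V100_times_T4_plus_T4'] = 0.

0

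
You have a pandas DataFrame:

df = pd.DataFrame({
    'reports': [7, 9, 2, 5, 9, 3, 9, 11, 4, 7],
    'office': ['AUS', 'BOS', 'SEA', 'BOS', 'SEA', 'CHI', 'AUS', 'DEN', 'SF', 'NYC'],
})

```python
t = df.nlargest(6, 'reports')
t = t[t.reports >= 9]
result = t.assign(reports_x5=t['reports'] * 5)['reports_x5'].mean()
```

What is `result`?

take 6 rows with largest reports:
   reports office
7       11    DEN
1        9    BOS
4        9    SEA
6        9    AUS
0        7    AUS
9        7    NYC
filter rows where reports >= 9:
   reports office
7       11    DEN
1        9    BOS
4        9    SEA
6        9    AUS
add column reports_x5 = t['reports'] * 5:
   reports office  reports_x5
7       11    DEN          55
1        9    BOS          45
4        9    SEA          45
6        9    AUS          45
Finally, mean of column 'reports_x5' = 47.5.

47.5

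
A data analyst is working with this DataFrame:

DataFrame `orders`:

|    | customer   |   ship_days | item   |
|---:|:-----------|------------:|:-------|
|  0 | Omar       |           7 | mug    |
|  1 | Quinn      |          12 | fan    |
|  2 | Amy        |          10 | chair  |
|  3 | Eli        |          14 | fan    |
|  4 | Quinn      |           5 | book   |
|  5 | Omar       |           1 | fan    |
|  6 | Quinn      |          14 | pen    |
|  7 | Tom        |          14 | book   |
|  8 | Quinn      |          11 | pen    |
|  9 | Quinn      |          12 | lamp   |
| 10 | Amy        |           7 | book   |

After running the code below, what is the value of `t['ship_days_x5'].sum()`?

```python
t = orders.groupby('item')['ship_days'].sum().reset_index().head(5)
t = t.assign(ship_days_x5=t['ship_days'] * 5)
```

group by item, sum of ship_days:
item
book     26
chair    10
fan      27
lamp     12
mug       7
pen      25
Name: ship_days, dtype: int64
reset_index():
    item  ship_days
0   book         26
1  chair         10
2    fan         27
3   lamp         12
4    mug          7
5    pen         25
take first 5 rows:
    item  ship_days
0   book         26
1  chair         10
2    fan         27
3   lamp         12
4    mug          7
add column ship_days_x5 = t['ship_days'] * 5:
    item  ship_days  ship_days_x5
0   book         26           130
1  chair         10            50
2    fan         27           135
3   lamp         12            60
4    mug          7            35
Hence 410.

410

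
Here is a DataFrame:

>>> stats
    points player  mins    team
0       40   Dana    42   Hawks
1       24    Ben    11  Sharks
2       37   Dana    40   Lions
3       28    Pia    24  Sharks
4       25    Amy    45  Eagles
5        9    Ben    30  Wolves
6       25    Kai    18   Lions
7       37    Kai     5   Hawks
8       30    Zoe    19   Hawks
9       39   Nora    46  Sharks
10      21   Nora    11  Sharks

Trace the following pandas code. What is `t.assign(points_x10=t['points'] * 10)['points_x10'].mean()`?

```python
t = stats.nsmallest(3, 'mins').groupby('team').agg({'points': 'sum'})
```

take 3 rows with smallest mins:
    points player  mins    team
7       37    Kai     5   Hawks
1       24    Ben    11  Sharks
10      21   Nora    11  Sharks
group by team, sum of points:
        points
team          
Hawks       37
Sharks      45
add column points_x10 = t['points'] * 10:
        points  points_x10
team                      
Hawks       37         370
Sharks      45         450
So mean() = 410.0.

410.0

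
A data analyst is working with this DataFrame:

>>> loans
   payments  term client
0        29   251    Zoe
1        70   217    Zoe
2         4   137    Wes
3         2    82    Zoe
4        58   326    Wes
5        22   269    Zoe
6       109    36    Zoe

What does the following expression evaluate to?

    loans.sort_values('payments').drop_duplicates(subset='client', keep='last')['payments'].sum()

sort by payments:
   payments  term client
3         2    82    Zoe
2         4   137    Wes
5        22   269    Zoe
0        29   251    Zoe
4        58   326    Wes
1        70   217    Zoe
6       109    36    Zoe
drop duplicate client (keep=last):
   payments  term client
4        58   326    Wes
6       109    36    Zoe
So sum() = 167.

167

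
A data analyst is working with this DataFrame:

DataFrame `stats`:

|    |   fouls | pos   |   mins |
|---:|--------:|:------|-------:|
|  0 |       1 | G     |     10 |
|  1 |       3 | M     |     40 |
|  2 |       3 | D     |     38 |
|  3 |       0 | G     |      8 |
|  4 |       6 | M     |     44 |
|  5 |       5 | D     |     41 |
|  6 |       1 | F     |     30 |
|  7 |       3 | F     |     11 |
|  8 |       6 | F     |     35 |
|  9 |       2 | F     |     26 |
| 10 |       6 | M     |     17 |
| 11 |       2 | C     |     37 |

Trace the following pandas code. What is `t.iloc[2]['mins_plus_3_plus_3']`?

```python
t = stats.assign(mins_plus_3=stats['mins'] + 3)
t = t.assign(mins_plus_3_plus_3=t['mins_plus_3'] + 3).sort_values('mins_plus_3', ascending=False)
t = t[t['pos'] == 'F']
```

32

add column mins_plus_3 = stats['mins'] + 3:
    fouls pos  mins  mins_plus_3
0       1   G    10           13
1       3   M    40           43
2       3   D    38           41
3       0   G     8           11
4       6   M    44           47
5       5   D    41           44
6       1   F    30           33
7       3   F    11           14
8       6   F    35           38
9       2   F    26           29
10      6   M    17           20
11      2   C    37           40
add column mins_plus_3_plus_3 = t['mins_plus_3'] + 3:
    fouls pos  mins  mins_plus_3  mins_plus_3_plus_3
0       1   G    10           13                  16
1       3   M    40           43                  46
2       3   D    38           41                  44
3       0   G     8           11                  14
4       6   M    44           47                  50
5       5   D    41           44                  47
6       1   F    30           33                  36
7       3   F    11           14                  17
8       6   F    35           38                  41
9       2   F    26           29                  32
10      6   M    17           20                  23
11      2   C    37           40                  43
sort by mins_plus_3 descending:
    fouls pos  mins  mins_plus_3  mins_plus_3_plus_3
4       6   M    44           47                  50
5       5   D    41           44                  47
1       3   M    40           43                  46
2       3   D    38           41                  44
11      2   C    37           40                  43
8       6   F    35           38                  41
6       1   F    30           33                  36
9       2   F    26           29                  32
10      6   M    17           20                  23
7       3   F    11           14                  17
0       1   G    10           13                  16
3       0   G     8           11                  14
filter rows where pos == 'F':
   fouls pos  mins  mins_plus_3  mins_plus_3_plus_3
8      6   F    35           38                  41
6      1   F    30           33                  36
9      2   F    26           29                  32
7      3   F    11           14                  17
So iloc[2]['mins_plus_3_plus_3'] = 32.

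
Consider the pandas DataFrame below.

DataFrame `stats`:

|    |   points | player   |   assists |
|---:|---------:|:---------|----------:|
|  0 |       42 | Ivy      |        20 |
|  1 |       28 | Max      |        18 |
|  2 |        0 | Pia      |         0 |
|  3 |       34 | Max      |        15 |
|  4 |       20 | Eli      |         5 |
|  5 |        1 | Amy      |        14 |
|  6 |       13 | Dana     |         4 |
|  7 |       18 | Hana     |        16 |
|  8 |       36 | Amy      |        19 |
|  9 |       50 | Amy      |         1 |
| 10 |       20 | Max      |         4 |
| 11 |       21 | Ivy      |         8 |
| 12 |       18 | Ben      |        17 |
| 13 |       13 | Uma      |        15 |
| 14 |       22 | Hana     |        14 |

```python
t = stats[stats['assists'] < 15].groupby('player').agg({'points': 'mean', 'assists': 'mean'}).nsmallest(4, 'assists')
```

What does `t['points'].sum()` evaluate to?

filter rows where assists < 15:
    points player  assists
2        0    Pia        0
4       20    Eli        5
5        1    Amy       14
6       13   Dana        4
9       50    Amy        1
10      20    Max        4
11      21    Ivy        8
14      22   Hana       14
group by player: mean(points), mean(assists):
        points  assists
player                 
Amy       25.5      7.5
Dana      13.0      4.0
Eli       20.0      5.0
Hana      22.0     14.0
Ivy       21.0      8.0
Max       20.0      4.0
Pia        0.0      0.0
take 4 rows with smallest assists:
        points  assists
player                 
Pia        0.0      0.0
Dana      13.0      4.0
Max       20.0      4.0
Eli       20.0      5.0
Then the sum of column 'points': 53.0

53.0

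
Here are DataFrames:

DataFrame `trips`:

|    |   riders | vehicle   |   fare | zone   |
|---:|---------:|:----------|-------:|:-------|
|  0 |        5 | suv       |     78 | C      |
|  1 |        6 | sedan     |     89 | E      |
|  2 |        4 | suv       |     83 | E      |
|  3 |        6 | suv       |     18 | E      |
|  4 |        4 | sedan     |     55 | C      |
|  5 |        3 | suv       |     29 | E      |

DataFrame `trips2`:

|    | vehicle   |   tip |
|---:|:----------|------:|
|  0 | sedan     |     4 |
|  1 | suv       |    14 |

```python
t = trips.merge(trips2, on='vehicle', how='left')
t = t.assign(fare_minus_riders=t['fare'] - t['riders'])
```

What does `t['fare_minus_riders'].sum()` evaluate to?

324

merge on 'vehicle' (how='left') → 6 rows:
   riders vehicle  fare zone  tip
0       5     suv    78    C   14
1       6   sedan    89    E    4
2       4     suv    83    E   14
3       6     suv    18    E   14
4       4   sedan    55    C    4
5       3     suv    29    E   14
add column fare_minus_riders = t['fare'] - t['riders']:
   riders vehicle  fare zone  tip  fare_minus_riders
0       5     suv    78    C   14                 73
1       6   sedan    89    E    4                 83
2       4     suv    83    E   14                 79
3       6     suv    18    E   14                 12
4       4   sedan    55    C    4                 51
5       3     suv    29    E   14                 26
The sum of column 'fare_minus_riders' is 324.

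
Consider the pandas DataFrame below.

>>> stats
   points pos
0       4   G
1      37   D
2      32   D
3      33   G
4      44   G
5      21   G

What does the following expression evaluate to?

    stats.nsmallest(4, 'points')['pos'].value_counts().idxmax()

take 4 rows with smallest points:
   points pos
0       4   G
5      21   G
2      32   D
3      33   G
value_counts of pos:
pos
G    3
D    1
Name: count, dtype: int64
The label with the largest value is G.

G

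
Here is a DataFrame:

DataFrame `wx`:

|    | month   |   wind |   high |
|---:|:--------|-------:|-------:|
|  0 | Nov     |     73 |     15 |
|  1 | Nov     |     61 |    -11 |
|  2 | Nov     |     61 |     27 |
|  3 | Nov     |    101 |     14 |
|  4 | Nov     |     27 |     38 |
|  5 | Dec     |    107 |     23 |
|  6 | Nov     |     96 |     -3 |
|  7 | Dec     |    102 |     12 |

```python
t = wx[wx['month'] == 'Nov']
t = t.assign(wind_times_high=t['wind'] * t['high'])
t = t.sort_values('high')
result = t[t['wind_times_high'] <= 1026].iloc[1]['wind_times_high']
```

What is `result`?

filter rows where month == 'Nov':
  month  wind  high
0   Nov    73    15
1   Nov    61   -11
2   Nov    61    27
3   Nov   101    14
4   Nov    27    38
6   Nov    96    -3
add column wind_times_high = t['wind'] * t['high']:
  month  wind  high  wind_times_high
0   Nov    73    15             1095
1   Nov    61   -11             -671
2   Nov    61    27             1647
3   Nov   101    14             1414
4   Nov    27    38             1026
6   Nov    96    -3             -288
sort by high:
  month  wind  high  wind_times_high
1   Nov    61   -11             -671
6   Nov    96    -3             -288
3   Nov   101    14             1414
0   Nov    73    15             1095
2   Nov    61    27             1647
4   Nov    27    38             1026
filter rows where wind_times_high <= 1026:
  month  wind  high  wind_times_high
1   Nov    61   -11             -671
6   Nov    96    -3             -288
4   Nov    27    38             1026
Then the value at position 1, column 'wind_times_high': -288

-288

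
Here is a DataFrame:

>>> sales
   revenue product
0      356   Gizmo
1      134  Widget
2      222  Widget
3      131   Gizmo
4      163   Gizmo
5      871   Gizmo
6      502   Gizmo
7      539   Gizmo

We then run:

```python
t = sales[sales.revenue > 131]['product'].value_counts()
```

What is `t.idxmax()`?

filter rows where revenue > 131:
   revenue product
0      356   Gizmo
1      134  Widget
2      222  Widget
4      163   Gizmo
5      871   Gizmo
6      502   Gizmo
7      539   Gizmo
value_counts of product:
product
Gizmo     5
Widget    2
Name: count, dtype: int64

Gizmo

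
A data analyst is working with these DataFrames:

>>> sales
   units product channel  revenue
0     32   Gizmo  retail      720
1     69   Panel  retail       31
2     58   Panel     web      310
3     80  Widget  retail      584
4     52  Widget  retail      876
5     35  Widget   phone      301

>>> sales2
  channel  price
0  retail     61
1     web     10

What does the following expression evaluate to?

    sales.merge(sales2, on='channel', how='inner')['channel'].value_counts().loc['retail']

4

merge on 'channel' (how='inner') → 5 rows:
   units product channel  revenue  price
0     32   Gizmo  retail      720     61
1     69   Panel  retail       31     61
2     58   Panel     web      310     10
3     80  Widget  retail      584     61
4     52  Widget  retail      876     61
value_counts of channel:
channel
retail    4
web       1
Name: count, dtype: int64
Finally, value at index 'retail' = 4.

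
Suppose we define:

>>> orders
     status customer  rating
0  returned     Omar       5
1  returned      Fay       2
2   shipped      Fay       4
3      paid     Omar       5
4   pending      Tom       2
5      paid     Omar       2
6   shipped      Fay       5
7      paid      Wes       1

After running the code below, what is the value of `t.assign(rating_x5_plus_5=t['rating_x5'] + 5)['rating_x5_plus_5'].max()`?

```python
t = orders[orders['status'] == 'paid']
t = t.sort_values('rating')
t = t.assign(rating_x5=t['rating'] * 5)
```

30

filter rows where status == 'paid':
  status customer  rating
3   paid     Omar       5
5   paid     Omar       2
7   paid      Wes       1
sort by rating:
  status customer  rating
7   paid      Wes       1
5   paid     Omar       2
3   paid     Omar       5
add column rating_x5 = t['rating'] * 5:
  status customer  rating  rating_x5
7   paid      Wes       1          5
5   paid     Omar       2         10
3   paid     Omar       5         25
add column rating_x5_plus_5 = t['rating_x5'] + 5:
  status customer  rating  rating_x5  rating_x5_plus_5
7   paid      Wes       1          5                10
5   paid     Omar       2         10                15
3   paid     Omar       5         25                30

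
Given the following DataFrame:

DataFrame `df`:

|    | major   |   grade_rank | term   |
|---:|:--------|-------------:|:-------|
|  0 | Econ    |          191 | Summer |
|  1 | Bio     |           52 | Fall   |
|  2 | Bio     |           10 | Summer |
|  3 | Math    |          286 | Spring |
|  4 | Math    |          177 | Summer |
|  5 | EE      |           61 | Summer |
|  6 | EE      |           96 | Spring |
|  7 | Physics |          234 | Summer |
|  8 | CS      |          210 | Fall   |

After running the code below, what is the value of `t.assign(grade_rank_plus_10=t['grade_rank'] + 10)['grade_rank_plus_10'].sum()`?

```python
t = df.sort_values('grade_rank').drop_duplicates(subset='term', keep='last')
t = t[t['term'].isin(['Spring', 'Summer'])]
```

540

sort by grade_rank:
     major  grade_rank    term
2      Bio          10  Summer
1      Bio          52    Fall
5       EE          61  Summer
6       EE          96  Spring
4     Math         177  Summer
0     Econ         191  Summer
8       CS         210    Fall
7  Physics         234  Summer
3     Math         286  Spring
drop duplicate term (keep=last):
     major  grade_rank    term
8       CS         210    Fall
7  Physics         234  Summer
3     Math         286  Spring
filter rows where term in ['Spring', 'Summer']:
     major  grade_rank    term
7  Physics         234  Summer
3     Math         286  Spring
add column grade_rank_plus_10 = t['grade_rank'] + 10:
     major  grade_rank    term  grade_rank_plus_10
7  Physics         234  Summer                 244
3     Math         286  Spring                 296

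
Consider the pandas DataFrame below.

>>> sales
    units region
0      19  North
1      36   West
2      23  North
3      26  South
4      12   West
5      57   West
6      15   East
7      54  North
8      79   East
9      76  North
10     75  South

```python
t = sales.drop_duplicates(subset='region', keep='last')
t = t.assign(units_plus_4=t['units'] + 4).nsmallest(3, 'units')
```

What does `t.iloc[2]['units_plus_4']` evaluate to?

drop duplicate region (keep=last):
    units region
5      57   West
8      79   East
9      76  North
10     75  South
add column units_plus_4 = t['units'] + 4:
    units region  units_plus_4
5      57   West            61
8      79   East            83
9      76  North            80
10     75  South            79
take 3 rows with smallest units:
    units region  units_plus_4
5      57   West            61
10     75  South            79
9      76  North            80

80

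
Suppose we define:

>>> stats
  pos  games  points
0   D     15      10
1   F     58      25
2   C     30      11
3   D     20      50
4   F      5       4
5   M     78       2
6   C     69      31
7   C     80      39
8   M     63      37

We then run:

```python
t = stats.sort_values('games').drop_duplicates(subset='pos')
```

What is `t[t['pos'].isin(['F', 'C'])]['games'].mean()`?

sort by games:
  pos  games  points
4   F      5       4
0   D     15      10
3   D     20      50
2   C     30      11
1   F     58      25
8   M     63      37
6   C     69      31
5   M     78       2
7   C     80      39
drop duplicate pos (keep=first):
  pos  games  points
4   F      5       4
0   D     15      10
2   C     30      11
8   M     63      37
filter rows where pos in ['F', 'C']:
  pos  games  points
4   F      5       4
2   C     30      11
The mean of column 'games' is 17.5.

17.5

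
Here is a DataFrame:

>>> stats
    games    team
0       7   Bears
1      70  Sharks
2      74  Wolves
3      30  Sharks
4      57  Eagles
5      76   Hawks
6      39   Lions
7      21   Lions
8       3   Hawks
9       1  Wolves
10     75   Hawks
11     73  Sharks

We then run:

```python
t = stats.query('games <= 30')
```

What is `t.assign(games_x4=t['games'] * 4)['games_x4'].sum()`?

248

filter rows where games <= 30:
   games    team
0      7   Bears
3     30  Sharks
7     21   Lions
8      3   Hawks
9      1  Wolves
add column games_x4 = t['games'] * 4:
   games    team  games_x4
0      7   Bears        28
3     30  Sharks       120
7     21   Lions        84
8      3   Hawks        12
9      1  Wolves         4
Hence 248.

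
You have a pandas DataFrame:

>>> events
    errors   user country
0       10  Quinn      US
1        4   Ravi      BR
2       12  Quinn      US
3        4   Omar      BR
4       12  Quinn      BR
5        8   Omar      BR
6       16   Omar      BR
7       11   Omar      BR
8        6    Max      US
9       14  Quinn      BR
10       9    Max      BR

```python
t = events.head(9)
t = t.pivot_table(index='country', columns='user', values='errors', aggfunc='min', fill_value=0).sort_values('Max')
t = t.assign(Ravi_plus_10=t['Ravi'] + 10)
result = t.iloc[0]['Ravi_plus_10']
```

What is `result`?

14

take first 9 rows:
   errors   user country
0      10  Quinn      US
1       4   Ravi      BR
2      12  Quinn      US
3       4   Omar      BR
4      12  Quinn      BR
5       8   Omar      BR
6      16   Omar      BR
7      11   Omar      BR
8       6    Max      US
pivot: rows=country, cols=user, min(errors):
user     Max  Omar  Quinn  Ravi
country                        
BR         0     4     12     4
US         6     0     10     0
sort by Max:
user     Max  Omar  Quinn  Ravi
country                        
BR         0     4     12     4
US         6     0     10     0
add column Ravi_plus_10 = t['Ravi'] + 10:
user     Max  Omar  Quinn  Ravi  Ravi_plus_10
country                                      
BR         0     4     12     4            14
US         6     0     10     0            10
Taking the value at position 0, column 'Ravi_plus_10' gives 14.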